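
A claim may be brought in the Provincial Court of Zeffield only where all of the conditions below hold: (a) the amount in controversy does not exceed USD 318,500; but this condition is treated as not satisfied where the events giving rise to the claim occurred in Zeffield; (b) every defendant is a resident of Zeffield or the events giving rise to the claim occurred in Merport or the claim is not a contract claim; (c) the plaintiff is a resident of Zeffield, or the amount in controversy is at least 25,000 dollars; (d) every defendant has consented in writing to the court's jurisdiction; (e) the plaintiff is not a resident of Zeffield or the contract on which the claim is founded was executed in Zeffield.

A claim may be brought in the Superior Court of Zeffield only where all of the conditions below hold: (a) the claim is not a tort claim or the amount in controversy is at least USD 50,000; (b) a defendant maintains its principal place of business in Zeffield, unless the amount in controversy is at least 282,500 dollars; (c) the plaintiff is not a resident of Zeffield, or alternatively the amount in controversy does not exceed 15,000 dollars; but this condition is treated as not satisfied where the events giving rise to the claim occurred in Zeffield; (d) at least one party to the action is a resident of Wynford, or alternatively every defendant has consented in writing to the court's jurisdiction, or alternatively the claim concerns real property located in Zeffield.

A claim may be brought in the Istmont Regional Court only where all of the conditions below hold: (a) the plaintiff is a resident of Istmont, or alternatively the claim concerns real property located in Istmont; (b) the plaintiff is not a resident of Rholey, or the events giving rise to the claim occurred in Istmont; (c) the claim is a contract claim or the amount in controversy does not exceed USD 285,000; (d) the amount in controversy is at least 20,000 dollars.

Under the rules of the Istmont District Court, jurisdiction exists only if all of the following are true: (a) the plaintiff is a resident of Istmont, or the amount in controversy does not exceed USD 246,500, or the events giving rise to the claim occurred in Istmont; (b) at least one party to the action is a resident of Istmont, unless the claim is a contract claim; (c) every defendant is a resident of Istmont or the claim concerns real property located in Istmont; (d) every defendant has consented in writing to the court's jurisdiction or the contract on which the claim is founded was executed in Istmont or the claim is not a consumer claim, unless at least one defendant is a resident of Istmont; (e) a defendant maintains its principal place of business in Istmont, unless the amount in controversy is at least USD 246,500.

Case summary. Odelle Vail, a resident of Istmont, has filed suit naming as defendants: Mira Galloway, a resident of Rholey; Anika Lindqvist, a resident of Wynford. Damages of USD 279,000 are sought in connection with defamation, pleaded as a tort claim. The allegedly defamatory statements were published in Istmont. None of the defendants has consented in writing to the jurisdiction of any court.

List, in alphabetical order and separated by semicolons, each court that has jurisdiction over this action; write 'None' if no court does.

The Provincial Court of Zeffield:
  (a) The amount in controversy is $279,000, within the 318,500 dollars ceiling. And the carve-out is inapplicable — the operative events occurred in Istmont, not Zeffield. Condition met.
  (b) The claim is a tort claim, not a contract claim, which satisfies one of the alternatives. Met.
  (c) The amount in controversy is 279,000 dollars, which meets the $25,000 floor, so this disjunct is met. Met.
  (d) No such written consent has been filed. Fails.
  (e) The plaintiff resides in Istmont, which is not Zeffield — that alternative is enough. Condition met.
  → The court lacks jurisdiction.
The Superior Court of Zeffield:
  (a) The amount in controversy is $279,000, which meets the USD 50,000 floor, so this disjunct is met. Met.
  (b) No defendant is a corporation. And the amount in controversy is $279,000, below the 282,500 dollars floor, so the proviso does not save it. Condition not met.
  (c) The plaintiff resides in Istmont, which is not Zeffield, which satisfies one of the alternatives. And the carve-out is inapplicable — the operative events occurred in Istmont, not Zeffield. Met.
  (d) Anika Lindqvist resides in Wynford, so this disjunct is met. Met.
  → Not every requirement is met — no jurisdiction.
The Istmont Regional Court:
  (a) The plaintiff resides in Istmont, so this disjunct is met. Satisfied.
  (b) The plaintiff resides in Istmont, which is not Rholey, so one alternative holds. Satisfied.
  (c) The amount in controversy is 279,000 dollars, within the 285,000 dollars ceiling — that alternative is enough. Satisfied.
  (d) The amount in controversy is USD 279,000, which meets the USD 20,000 floor. Met.
  → Jurisdiction lies.
The Istmont District Court:
  (a) The plaintiff resides in Istmont — that alternative is enough. Met.
  (b) Odelle Vail resides in Istmont. Met.
  (c) The defendants reside as follows — Mira Galloway in Rholey, Anika Lindqvist in Wynford — not all in Istmont; the claim does not concern real property — none of the alternatives is met. Fails.
  (d) The claim is a tort claim, not a consumer claim — that alternative is enough. Met.
  (e) No defendant is a corporation. But the amount in controversy is $279,000, which meets the USD 246,500 floor, and the 'unless' clause therefore excuses the requirement. Met.
  → No jurisdiction.

the Istmont Regional Court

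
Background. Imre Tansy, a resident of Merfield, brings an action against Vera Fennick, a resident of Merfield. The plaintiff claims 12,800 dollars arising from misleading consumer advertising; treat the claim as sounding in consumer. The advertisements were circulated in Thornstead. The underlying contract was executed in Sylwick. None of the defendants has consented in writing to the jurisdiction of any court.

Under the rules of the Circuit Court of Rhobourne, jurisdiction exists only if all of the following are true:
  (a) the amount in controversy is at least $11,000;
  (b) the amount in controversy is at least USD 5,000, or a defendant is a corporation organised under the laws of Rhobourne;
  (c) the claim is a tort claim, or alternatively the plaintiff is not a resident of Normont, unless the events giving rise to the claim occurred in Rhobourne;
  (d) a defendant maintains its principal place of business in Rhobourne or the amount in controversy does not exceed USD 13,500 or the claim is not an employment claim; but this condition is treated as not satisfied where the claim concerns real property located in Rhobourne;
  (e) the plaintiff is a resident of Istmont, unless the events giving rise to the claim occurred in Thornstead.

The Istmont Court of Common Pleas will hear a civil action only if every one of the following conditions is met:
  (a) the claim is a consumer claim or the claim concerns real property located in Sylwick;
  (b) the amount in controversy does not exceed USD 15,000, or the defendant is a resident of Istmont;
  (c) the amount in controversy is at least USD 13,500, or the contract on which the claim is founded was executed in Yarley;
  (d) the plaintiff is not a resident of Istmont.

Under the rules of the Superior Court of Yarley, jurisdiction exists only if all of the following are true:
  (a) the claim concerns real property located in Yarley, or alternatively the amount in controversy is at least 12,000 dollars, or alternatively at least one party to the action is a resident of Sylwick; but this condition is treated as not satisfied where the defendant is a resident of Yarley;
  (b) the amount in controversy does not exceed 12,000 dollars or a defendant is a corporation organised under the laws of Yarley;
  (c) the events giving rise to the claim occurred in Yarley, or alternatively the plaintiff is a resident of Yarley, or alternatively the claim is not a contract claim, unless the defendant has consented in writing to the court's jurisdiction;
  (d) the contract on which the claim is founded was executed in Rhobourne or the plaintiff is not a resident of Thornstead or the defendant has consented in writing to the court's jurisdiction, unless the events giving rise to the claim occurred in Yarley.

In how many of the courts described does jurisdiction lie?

The Circuit Court of Rhobourne:
  (a) The amount in controversy is USD 12,800, which meets the $11,000 floor. Satisfied.
  (b) The amount in controversy is $12,800, which meets the USD 5,000 floor, which satisfies one of the alternatives. Satisfied.
  (c) The plaintiff resides in Merfield, which is not Normont — that alternative is enough. Met.
  (d) The amount in controversy is 12,800 dollars, within the $13,500 ceiling, which satisfies one of the alternatives. The carve-out does not apply: the claim does not concern real property. Met.
  (e) The plaintiff resides in Merfield, not Istmont. But the operative events occurred in Thornstead, and the 'unless' clause therefore excuses the requirement. Satisfied.
  → All conditions met; jurisdiction exists.
The Istmont Court of Common Pleas:
  (a) The claim is a consumer claim, so this disjunct is met. Met.
  (b) The amount in controversy is USD 12,800, within the 15,000 dollars ceiling — that alternative is enough. Satisfied.
  (c) The amount in controversy is $12,800, below the $13,500 floor; the contract was executed in Sylwick, not Yarley — every alternative fails. Fails.
  (d) The plaintiff resides in Merfield, which is not Istmont. Condition met.
  → At least one condition fails; no jurisdiction.
The Superior Court of Yarley:
  (a) The amount in controversy is $12,800, which meets the USD 12,000 floor, which satisfies one of the alternatives. The exception is not triggered, since the defendant resides in Merfield, not Yarley. Met.
  (b) The amount in controversy is USD 12,800, above the USD 12,000 ceiling; no defendant is a corporation — none of the alternatives is met. Condition not met.
  (c) The claim is a consumer claim, not a contract claim — that alternative is enough. Met.
  (d) The plaintiff resides in Merfield, which is not Thornstead, so this disjunct is met. Satisfied.
  → The court lacks jurisdiction.
Courts with jurisdiction: the Circuit Court of Rhobourne — 1 in total.

1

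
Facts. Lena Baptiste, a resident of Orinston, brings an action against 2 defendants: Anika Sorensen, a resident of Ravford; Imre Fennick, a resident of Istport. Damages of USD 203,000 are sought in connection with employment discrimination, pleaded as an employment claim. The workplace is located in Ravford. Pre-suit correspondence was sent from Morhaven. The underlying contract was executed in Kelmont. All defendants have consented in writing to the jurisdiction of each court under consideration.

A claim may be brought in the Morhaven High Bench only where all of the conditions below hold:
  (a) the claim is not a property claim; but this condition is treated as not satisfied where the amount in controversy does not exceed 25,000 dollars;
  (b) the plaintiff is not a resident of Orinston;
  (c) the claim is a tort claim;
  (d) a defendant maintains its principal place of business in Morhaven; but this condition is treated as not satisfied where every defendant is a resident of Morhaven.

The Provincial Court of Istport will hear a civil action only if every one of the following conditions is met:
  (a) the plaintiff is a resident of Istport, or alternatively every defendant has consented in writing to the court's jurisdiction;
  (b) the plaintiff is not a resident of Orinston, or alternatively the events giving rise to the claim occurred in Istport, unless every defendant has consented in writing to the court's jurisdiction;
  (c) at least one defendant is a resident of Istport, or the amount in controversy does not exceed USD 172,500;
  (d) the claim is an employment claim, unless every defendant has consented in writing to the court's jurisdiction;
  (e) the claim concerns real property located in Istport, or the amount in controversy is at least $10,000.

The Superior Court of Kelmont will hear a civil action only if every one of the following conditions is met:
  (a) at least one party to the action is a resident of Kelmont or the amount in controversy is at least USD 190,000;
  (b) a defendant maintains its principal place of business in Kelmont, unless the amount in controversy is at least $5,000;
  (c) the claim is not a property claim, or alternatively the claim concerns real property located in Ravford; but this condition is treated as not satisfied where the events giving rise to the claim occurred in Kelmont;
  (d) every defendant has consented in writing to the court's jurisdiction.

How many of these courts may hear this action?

2

The Morhaven High Bench:
  (a) The claim is an employment claim, not a property claim. And the carve-out is inapplicable — the amount in controversy is USD 203,000, above the USD 25,000 ceiling. Condition met.
  (b) The plaintiff resides in Orinston. Not met.
  (c) The claim is an employment claim, not a tort claim. Fails.
  (d) No defendant is a corporation. Condition not met.
  → The court lacks jurisdiction.
The Provincial Court of Istport:
  (a) Every defendant has filed written consent, so this disjunct is met. Satisfied.
  (b) The plaintiff resides in Orinston; the operative events occurred in Ravford, not Istport — none of the alternatives is met. The proviso rescues it, though: every defendant has filed written consent. Satisfied.
  (c) Imre Fennick resides in Istport, which satisfies one of the alternatives. Condition met.
  (d) The claim is an employment claim. Condition met.
  (e) The amount in controversy is USD 203,000, which meets the 10,000 dollars floor, which satisfies one of the alternatives. Met.
  → The court has jurisdiction.
The Superior Court of Kelmont:
  (a) The amount in controversy is USD 203,000, which meets the USD 190,000 floor, so one alternative holds. Satisfied.
  (b) No defendant is a corporation. But the amount in controversy is 203,000 dollars, which meets the USD 5,000 floor, and the 'unless' clause therefore excuses the requirement. Met.
  (c) The claim is an employment claim, not a property claim, which satisfies one of the alternatives. And the carve-out is inapplicable — the operative events occurred in Ravford, not Kelmont. Condition met.
  (d) Every defendant has filed written consent. Satisfied.
  → Every requirement is satisfied — jurisdiction.
Courts with jurisdiction: the Provincial Court of Istport, the Superior Court of Kelmont — 2 in total.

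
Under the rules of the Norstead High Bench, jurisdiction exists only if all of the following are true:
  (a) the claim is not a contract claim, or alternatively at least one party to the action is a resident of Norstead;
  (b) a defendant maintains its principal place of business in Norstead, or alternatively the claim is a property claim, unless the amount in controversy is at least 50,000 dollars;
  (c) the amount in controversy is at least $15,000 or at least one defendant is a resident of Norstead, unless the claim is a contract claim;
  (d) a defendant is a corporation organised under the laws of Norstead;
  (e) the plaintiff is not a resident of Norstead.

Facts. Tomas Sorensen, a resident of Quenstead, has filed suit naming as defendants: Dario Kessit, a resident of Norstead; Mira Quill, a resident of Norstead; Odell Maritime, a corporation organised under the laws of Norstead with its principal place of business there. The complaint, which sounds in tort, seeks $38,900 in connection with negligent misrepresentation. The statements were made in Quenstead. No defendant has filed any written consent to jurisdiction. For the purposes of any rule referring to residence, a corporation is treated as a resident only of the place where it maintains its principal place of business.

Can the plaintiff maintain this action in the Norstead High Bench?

Yes

The Norstead High Bench:
  (a) The claim is a tort claim, not a contract claim, so one alternative holds. Met.
  (b) Odell Maritime has its principal place of business in Norstead, so one alternative holds. Satisfied.
  (c) The amount in controversy is $38,900, which meets the $15,000 floor, so one alternative holds. Satisfied.
  (d) Odell Maritime is organised under the laws of Norstead. Met.
  (e) The plaintiff resides in Quenstead, which is not Norstead. Satisfied.
  → Jurisdiction lies.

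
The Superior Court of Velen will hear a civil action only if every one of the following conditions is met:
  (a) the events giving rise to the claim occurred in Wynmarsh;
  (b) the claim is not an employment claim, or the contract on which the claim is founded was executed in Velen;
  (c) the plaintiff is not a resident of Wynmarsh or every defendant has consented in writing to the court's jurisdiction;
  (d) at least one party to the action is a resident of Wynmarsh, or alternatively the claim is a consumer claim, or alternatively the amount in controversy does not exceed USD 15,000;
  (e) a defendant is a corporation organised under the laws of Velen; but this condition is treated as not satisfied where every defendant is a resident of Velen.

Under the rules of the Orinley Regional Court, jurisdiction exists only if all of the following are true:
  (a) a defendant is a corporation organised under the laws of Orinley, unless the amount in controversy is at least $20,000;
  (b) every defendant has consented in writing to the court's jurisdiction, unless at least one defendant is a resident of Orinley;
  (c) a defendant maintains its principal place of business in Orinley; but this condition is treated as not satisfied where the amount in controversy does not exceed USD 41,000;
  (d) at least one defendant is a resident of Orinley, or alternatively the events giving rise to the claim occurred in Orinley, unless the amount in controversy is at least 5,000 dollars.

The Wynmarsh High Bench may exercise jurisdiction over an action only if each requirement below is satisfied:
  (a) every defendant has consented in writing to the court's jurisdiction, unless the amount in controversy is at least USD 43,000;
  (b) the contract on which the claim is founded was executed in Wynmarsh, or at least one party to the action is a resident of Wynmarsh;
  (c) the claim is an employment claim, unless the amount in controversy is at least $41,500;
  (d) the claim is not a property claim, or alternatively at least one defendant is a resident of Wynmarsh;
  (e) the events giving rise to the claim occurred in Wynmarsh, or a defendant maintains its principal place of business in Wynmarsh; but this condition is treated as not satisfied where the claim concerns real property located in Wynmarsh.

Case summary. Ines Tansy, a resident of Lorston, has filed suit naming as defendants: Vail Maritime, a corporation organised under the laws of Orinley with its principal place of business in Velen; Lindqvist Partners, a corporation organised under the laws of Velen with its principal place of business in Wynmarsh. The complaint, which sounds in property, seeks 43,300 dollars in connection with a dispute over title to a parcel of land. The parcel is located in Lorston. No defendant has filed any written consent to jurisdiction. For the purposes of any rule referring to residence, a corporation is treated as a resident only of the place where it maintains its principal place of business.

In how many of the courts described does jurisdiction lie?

The Superior Court of Velen:
  (a) The operative events occurred in Lorston, not Wynmarsh. Not satisfied.
  (b) The claim is a property claim, not an employment claim — that alternative is enough. Satisfied.
  (c) The plaintiff resides in Lorston, which is not Wynmarsh, so one alternative holds. Satisfied.
  (d) Lindqvist Partners resides in Wynmarsh, so one alternative holds. Condition met.
  (e) Lindqvist Partners is organised under the laws of Velen. The carve-out does not apply: the defendants reside as follows — Vail Maritime in Velen, Lindqvist Partners in Wynmarsh — not all in Velen. Condition met.
  → Not every requirement is met — no jurisdiction.
The Orinley Regional Court:
  (a) Vail Maritime is organised under the laws of Orinley. Satisfied.
  (b) No such written consent has been filed. Nor does the 'unless' clause help: no defendant resides in Orinley (they reside in Velen, Wynmarsh). Condition not met.
  (c) The corporate defendant(s) have their principal place of business in Velen, Wynmarsh, not Orinley. Fails.
  (d) No defendant resides in Orinley (they reside in Velen, Wynmarsh); the operative events occurred in Lorston, not Orinley — every alternative fails. However, the amount in controversy is $43,300, which meets the USD 5,000 floor, so the 'unless' proviso supplies this condition. Condition met.
  → The court lacks jurisdiction.
The Wynmarsh High Bench:
  (a) No such written consent has been filed. The proviso rescues it, though: the amount in controversy is 43,300 dollars, which meets the USD 43,000 floor. Condition met.
  (b) Lindqvist Partners resides in Wynmarsh — that alternative is enough. Satisfied.
  (c) The claim is a property claim, not an employment claim. However, the amount in controversy is $43,300, which meets the USD 41,500 floor, so the 'unless' proviso supplies this condition. Condition met.
  (d) Lindqvist Partners resides in Wynmarsh, so this disjunct is met. Condition met.
  (e) Lindqvist Partners has its principal place of business in Wynmarsh — that alternative is enough. And the carve-out is inapplicable — the property lies in Lorston, not Wynmarsh. Met.
  → The court has jurisdiction.
Courts with jurisdiction: the Wynmarsh High Bench — 1 in total.

1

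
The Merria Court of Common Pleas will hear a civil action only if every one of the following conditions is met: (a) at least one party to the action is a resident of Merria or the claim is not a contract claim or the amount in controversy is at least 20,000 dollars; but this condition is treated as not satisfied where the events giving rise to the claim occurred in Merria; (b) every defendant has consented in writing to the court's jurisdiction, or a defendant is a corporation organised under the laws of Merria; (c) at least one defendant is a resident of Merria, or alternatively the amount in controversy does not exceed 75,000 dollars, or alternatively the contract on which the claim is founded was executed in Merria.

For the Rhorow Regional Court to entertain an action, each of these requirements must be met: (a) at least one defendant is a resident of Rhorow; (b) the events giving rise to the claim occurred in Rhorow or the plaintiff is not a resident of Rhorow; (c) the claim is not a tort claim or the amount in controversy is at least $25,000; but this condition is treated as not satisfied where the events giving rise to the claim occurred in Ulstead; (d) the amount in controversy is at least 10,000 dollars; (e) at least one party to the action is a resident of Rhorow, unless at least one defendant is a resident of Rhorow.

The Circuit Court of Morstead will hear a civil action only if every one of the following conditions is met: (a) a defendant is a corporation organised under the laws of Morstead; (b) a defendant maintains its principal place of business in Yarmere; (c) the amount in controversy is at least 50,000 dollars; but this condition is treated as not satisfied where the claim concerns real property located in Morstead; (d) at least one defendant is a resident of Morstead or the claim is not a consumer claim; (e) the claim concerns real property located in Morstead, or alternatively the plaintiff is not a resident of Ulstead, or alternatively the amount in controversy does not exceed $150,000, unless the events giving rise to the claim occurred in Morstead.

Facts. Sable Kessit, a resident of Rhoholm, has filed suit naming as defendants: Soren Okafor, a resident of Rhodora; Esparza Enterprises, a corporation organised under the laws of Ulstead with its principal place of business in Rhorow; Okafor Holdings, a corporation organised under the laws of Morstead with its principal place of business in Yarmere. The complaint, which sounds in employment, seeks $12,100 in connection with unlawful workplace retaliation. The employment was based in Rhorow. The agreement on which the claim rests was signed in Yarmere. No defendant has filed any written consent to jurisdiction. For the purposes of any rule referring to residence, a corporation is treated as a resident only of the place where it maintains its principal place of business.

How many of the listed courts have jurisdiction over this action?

1

The Merria Court of Common Pleas:
  (a) The claim is an employment claim, not a contract claim, so one alternative holds. The exception is not triggered, since the operative events occurred in Rhorow, not Merria. Condition met.
  (b) No such written consent has been filed; the corporate defendant(s) are organised in Morstead, Ulstead, not Merria — none of the alternatives is met. Not satisfied.
  (c) The amount in controversy is USD 12,100, within the $75,000 ceiling, so one alternative holds. Condition met.
  → The court lacks jurisdiction.
The Rhorow Regional Court:
  (a) Esparza Enterprises resides in Rhorow. Condition met.
  (b) The operative events occurred in Rhorow — that alternative is enough. Met.
  (c) The claim is an employment claim, not a tort claim, so this disjunct is met. And the carve-out is inapplicable — the operative events occurred in Rhorow, not Ulstead. Condition met.
  (d) The amount in controversy is $12,100, which meets the $10,000 floor. Satisfied.
  (e) Esparza Enterprises resides in Rhorow. Met.
  → Every requirement is satisfied — jurisdiction.
The Circuit Court of Morstead:
  (a) Okafor Holdings is organised under the laws of Morstead. Condition met.
  (b) Okafor Holdings has its principal place of business in Yarmere. Satisfied.
  (c) The amount in controversy is 12,100 dollars, below the $50,000 floor. Fails.
  (d) The claim is an employment claim, not a consumer claim, so this disjunct is met. Met.
  (e) The plaintiff resides in Rhoholm, which is not Ulstead — that alternative is enough. Met.
  → No jurisdiction.
Courts with jurisdiction: the Rhorow Regional Court — 1 in total.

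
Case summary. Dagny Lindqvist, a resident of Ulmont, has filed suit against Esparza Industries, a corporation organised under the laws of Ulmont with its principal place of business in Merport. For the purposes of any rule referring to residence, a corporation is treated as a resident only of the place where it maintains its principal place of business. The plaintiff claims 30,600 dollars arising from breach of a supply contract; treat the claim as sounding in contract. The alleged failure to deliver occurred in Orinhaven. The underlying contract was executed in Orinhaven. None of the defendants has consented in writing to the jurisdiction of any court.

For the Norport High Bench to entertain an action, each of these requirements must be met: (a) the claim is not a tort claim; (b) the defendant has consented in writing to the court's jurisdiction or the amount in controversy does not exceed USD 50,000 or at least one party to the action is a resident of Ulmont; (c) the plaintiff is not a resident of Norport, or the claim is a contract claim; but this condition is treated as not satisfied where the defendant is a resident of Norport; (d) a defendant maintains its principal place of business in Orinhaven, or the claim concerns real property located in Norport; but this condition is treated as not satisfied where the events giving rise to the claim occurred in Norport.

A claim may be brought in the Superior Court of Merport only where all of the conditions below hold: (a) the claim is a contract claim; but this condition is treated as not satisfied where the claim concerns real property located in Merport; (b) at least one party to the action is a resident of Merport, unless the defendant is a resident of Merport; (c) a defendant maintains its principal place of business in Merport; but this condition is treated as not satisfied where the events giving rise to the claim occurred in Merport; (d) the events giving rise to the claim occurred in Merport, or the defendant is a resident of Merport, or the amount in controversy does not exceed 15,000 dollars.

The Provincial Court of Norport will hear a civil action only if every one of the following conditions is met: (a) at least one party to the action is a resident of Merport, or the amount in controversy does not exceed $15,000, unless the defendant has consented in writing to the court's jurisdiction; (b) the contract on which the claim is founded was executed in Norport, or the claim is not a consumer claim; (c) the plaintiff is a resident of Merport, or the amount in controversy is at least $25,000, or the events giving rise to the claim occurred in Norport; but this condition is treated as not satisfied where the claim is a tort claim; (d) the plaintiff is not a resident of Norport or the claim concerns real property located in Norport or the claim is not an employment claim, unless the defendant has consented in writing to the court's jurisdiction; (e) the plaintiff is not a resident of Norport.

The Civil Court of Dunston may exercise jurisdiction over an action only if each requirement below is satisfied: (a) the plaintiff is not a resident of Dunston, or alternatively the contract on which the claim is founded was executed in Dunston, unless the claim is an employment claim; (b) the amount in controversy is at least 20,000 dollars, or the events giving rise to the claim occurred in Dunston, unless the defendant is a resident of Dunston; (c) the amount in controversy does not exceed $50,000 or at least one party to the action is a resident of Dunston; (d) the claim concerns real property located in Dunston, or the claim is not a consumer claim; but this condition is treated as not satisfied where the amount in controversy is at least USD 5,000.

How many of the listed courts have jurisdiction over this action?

The Norport High Bench:
  (a) The claim is a contract claim, not a tort claim. Met.
  (b) The amount in controversy is $30,600, within the 50,000 dollars ceiling, so one alternative holds. Satisfied.
  (c) The plaintiff resides in Ulmont, which is not Norport, so one alternative holds. The exception is not triggered, since the defendant resides in Merport, not Norport. Condition met.
  (d) The corporate defendant(s) have their principal place of business in Merport, not Orinhaven; the claim does not concern real property — no alternative holds. Not met.
  → No jurisdiction.
The Superior Court of Merport:
  (a) The claim is a contract claim. The carve-out does not apply: the claim does not concern real property. Condition met.
  (b) Esparza Industries resides in Merport. Satisfied.
  (c) Esparza Industries has its principal place of business in Merport. The carve-out does not apply: the operative events occurred in Orinhaven, not Merport. Condition met.
  (d) The defendant resides in Merport, which satisfies one of the alternatives. Satisfied.
  → The court has jurisdiction.
The Provincial Court of Norport:
  (a) Esparza Industries resides in Merport, so one alternative holds. Condition met.
  (b) The claim is a contract claim, not a consumer claim — that alternative is enough. Satisfied.
  (c) The amount in controversy is $30,600, which meets the $25,000 floor, which satisfies one of the alternatives. And the carve-out is inapplicable — the claim is a contract claim, not a tort claim. Met.
  (d) The plaintiff resides in Ulmont, which is not Norport, so one alternative holds. Condition met.
  (e) The plaintiff resides in Ulmont, which is not Norport. Met.
  → All conditions met; jurisdiction exists.
The Civil Court of Dunston:
  (a) The plaintiff resides in Ulmont, which is not Dunston, so one alternative holds. Satisfied.
  (b) The amount in controversy is $30,600, which meets the USD 20,000 floor, so this disjunct is met. Met.
  (c) The amount in controversy is $30,600, within the $50,000 ceiling, so this disjunct is met. Satisfied.
  (d) The claim is a contract claim, not a consumer claim, so this disjunct is met. However, the amount in controversy is $30,600, which meets the 5,000 dollars floor, which falls within the stated exception and so defeats the condition. Fails.
  → At least one condition fails; no jurisdiction.
Courts with jurisdiction: the Superior Court of Merport, the Provincial Court of Norport — 2 in total.

2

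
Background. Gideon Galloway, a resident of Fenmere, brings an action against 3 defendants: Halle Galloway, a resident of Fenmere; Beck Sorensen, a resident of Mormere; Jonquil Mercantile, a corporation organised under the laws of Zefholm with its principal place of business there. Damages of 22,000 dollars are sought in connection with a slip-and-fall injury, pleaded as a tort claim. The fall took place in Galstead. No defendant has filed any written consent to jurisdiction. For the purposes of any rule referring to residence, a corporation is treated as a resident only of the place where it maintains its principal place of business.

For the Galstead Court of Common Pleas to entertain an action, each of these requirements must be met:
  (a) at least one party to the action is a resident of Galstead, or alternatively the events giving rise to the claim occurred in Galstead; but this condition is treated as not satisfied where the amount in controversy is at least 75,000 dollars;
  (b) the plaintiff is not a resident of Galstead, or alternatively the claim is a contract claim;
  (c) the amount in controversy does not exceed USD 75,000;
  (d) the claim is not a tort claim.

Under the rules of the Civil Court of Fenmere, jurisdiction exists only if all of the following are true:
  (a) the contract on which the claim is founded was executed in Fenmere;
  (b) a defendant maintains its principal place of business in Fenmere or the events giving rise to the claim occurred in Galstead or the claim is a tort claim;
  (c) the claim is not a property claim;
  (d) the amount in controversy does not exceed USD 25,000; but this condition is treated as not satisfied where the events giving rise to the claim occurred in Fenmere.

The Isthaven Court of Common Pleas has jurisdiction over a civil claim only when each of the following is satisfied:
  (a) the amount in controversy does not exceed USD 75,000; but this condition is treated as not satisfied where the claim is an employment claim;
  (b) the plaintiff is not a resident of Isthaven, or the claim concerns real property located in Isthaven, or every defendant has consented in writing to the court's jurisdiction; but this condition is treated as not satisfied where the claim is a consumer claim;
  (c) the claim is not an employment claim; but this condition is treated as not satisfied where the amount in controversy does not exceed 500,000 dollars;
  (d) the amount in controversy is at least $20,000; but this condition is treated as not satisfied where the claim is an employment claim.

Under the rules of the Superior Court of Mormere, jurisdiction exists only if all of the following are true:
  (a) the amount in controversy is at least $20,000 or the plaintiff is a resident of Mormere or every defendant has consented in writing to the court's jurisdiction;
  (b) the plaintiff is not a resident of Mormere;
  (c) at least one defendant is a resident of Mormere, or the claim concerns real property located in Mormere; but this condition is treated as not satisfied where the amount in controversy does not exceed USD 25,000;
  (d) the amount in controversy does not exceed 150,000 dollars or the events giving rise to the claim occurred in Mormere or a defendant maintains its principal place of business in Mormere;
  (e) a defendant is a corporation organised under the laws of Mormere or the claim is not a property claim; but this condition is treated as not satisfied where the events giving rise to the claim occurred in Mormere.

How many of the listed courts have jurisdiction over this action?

0

The Galstead Court of Common Pleas:
  (a) The operative events occurred in Galstead, so this disjunct is met. The carve-out does not apply: the amount in controversy is USD 22,000, below the USD 75,000 floor. Condition met.
  (b) The plaintiff resides in Fenmere, which is not Galstead, so this disjunct is met. Met.
  (c) The amount in controversy is $22,000, within the $75,000 ceiling. Satisfied.
  (d) The claim is a tort claim. Not satisfied.
  → No jurisdiction.
The Civil Court of Fenmere:
  (a) No contract (and hence no place of execution) is alleged. Not satisfied.
  (b) The operative events occurred in Galstead, which satisfies one of the alternatives. Condition met.
  (c) The claim is a tort claim, not a property claim. Met.
  (d) The amount in controversy is USD 22,000, within the USD 25,000 ceiling. The exception is not triggered, since the operative events occurred in Galstead, not Fenmere. Condition met.
  → At least one condition fails; no jurisdiction.
The Isthaven Court of Common Pleas:
  (a) The amount in controversy is USD 22,000, within the $75,000 ceiling. The carve-out does not apply: the claim is a tort claim, not an employment claim. Satisfied.
  (b) The plaintiff resides in Fenmere, which is not Isthaven, so one alternative holds. The carve-out does not apply: the claim is a tort claim, not a consumer claim. Met.
  (c) The claim is a tort claim, not an employment claim. But the carve-out bites: the amount in controversy is $22,000, within the 500,000 dollars ceiling. Not met.
  (d) The amount in controversy is 22,000 dollars, which meets the $20,000 floor. The exception is not triggered, since the claim is a tort claim, not an employment claim. Met.
  → At least one condition fails; no jurisdiction.
The Superior Court of Mormere:
  (a) The amount in controversy is $22,000, which meets the USD 20,000 floor, which satisfies one of the alternatives. Satisfied.
  (b) The plaintiff resides in Fenmere, which is not Mormere. Condition met.
  (c) Beck Sorensen resides in Mormere, so one alternative holds. However, the amount in controversy is USD 22,000, within the USD 25,000 ceiling, which falls within the stated exception and so defeats the condition. Fails.
  (d) The amount in controversy is 22,000 dollars, within the 150,000 dollars ceiling — that alternative is enough. Met.
  (e) The claim is a tort claim, not a property claim, so this disjunct is met. The exception is not triggered, since the operative events occurred in Galstead, not Mormere. Met.
  → No jurisdiction.
No court satisfies all of its conditions.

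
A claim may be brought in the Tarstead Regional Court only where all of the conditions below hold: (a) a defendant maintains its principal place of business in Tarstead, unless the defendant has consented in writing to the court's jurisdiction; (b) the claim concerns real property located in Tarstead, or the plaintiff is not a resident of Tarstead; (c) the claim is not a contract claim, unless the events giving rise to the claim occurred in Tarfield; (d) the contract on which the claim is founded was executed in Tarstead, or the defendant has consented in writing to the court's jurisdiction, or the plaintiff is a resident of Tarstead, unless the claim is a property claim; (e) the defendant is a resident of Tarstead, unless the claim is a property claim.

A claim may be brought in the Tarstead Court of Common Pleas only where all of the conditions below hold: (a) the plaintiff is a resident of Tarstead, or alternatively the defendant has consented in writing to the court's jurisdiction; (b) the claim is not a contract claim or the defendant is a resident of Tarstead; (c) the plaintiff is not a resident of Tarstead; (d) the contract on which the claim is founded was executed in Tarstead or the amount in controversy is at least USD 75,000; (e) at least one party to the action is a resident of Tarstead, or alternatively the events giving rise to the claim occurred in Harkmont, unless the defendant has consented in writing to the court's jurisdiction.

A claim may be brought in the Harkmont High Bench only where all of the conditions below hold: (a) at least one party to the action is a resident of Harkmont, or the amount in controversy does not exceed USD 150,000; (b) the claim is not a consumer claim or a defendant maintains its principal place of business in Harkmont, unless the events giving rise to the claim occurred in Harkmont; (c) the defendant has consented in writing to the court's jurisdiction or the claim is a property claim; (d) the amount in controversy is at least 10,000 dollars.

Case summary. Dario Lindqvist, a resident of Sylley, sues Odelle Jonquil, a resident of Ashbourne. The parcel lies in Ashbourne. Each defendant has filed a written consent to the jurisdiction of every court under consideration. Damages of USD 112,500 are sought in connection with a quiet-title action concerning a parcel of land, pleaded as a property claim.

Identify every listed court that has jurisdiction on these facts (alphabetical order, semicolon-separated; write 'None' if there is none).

the Harkmont High Bench; the Tarstead Court of Common Pleas; the Tarstead Regional Court

The Tarstead Regional Court:
  (a) No defendant is a corporation. However, every defendant has filed written consent, so the 'unless' proviso supplies this condition. Met.
  (b) The plaintiff resides in Sylley, which is not Tarstead, so this disjunct is met. Condition met.
  (c) The claim is a property claim, not a contract claim. Satisfied.
  (d) Every defendant has filed written consent, so this disjunct is met. Condition met.
  (e) The defendant resides in Ashbourne, not Tarstead. But the claim is a property claim, and the 'unless' clause therefore excuses the requirement. Condition met.
  → All conditions met; jurisdiction exists.
The Tarstead Court of Common Pleas:
  (a) Every defendant has filed written consent, so this disjunct is met. Satisfied.
  (b) The claim is a property claim, not a contract claim, which satisfies one of the alternatives. Satisfied.
  (c) The plaintiff resides in Sylley, which is not Tarstead. Met.
  (d) The amount in controversy is USD 112,500, which meets the 75,000 dollars floor, which satisfies one of the alternatives. Satisfied.
  (e) No party resides in Tarstead; the operative events occurred in Ashbourne, not Harkmont — none of the alternatives is met. The proviso rescues it, though: every defendant has filed written consent. Condition met.
  → The court has jurisdiction.
The Harkmont High Bench:
  (a) The amount in controversy is USD 112,500, within the USD 150,000 ceiling — that alternative is enough. Satisfied.
  (b) The claim is a property claim, not a consumer claim — that alternative is enough. Satisfied.
  (c) Every defendant has filed written consent, so this disjunct is met. Met.
  (d) The amount in controversy is USD 112,500, which meets the $10,000 floor. Condition met.
  → All conditions met; jurisdiction exists.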